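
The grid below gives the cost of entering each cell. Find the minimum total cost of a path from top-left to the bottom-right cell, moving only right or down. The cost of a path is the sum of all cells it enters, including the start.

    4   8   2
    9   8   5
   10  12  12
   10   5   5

Best path: r0c0 -> r0c1 -> r0c2 -> r1c2 -> r2c2 -> r3c2
Cost: 4 + 8 + 2 + 5 + 12 + 5 = 36

36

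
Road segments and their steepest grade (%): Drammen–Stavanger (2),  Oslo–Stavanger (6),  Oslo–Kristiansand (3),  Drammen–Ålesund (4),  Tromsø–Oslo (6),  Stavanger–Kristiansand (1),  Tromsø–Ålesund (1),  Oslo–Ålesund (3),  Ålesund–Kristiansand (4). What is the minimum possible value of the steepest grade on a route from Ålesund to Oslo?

3

Comparing a few candidate routes:
Ålesund → Kristiansand → Oslo: max(4, 3) = 4
Ålesund → Oslo: max(3) = 3
Ålesund → Tromsø → Oslo: max(1, 6) = 6
Ålesund → Drammen → Stavanger → Kristiansand → Oslo: max(4, 2, 1, 3) = 4
Ålesund → Kristiansand → Stavanger → Oslo: max(4, 1, 6) = 6
Best route has worst link 3%.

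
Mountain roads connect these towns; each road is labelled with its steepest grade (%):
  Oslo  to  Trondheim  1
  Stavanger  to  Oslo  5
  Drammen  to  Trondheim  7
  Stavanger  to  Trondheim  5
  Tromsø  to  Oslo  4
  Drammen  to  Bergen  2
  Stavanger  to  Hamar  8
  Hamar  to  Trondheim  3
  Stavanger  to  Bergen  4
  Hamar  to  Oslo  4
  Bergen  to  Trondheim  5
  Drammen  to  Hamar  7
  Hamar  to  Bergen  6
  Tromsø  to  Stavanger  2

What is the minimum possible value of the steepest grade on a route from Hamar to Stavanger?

Checking several routes:
Hamar-Trondheim-Oslo-Tromsø-Stavanger: max(3, 1, 4, 2) = 4
Hamar-Oslo-Tromsø-Stavanger: max(4, 4, 2) = 4
Hamar-Trondheim-Stavanger: max(3, 5) = 5
Best route has worst link 4%.

4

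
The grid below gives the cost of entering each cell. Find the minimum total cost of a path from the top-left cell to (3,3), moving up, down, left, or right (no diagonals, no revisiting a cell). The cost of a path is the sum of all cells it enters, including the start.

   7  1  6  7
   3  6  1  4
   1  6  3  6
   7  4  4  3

25

Best path: (0,0) → (0,1) → (0,2) → (1,2) → (2,2) → (3,2) → (3,3)
Cost: 7 + 1 + 6 + 1 + 3 + 4 + 3 = 25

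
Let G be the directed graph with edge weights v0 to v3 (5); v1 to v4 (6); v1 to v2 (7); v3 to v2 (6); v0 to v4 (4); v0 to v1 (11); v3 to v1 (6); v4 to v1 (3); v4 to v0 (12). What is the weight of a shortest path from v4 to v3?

Candidate routes:
v4 -> v0 -> v3: 12 + 5 = 17
The minimum is 17.

17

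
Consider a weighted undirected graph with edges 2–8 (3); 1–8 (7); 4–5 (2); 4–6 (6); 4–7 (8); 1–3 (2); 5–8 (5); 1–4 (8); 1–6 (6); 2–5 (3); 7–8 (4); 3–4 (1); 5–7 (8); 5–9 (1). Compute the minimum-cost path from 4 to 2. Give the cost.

Comparing a few candidate routes:
4→5→8→2: 2 + 5 + 3 = 10
4→3→1→8→5→2: 1 + 2 + 7 + 5 + 3 = 18
4→3→1→8→2: 1 + 2 + 7 + 3 = 13
4→5→2: 2 + 3 = 5
4→5→7→8→2: 2 + 8 + 4 + 3 = 17
4→7→8→2: 8 + 4 + 3 = 15
The minimum is 5.

5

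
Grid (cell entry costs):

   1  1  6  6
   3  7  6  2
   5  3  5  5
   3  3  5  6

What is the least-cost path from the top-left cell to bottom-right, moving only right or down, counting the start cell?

One optimal route is (0,0)→(0,1)→(1,1)→(2,1)→(3,1)→(3,2)→(3,3).
Its cost is 1 + 1 + 7 + 3 + 3 + 5 + 6 = 26.

26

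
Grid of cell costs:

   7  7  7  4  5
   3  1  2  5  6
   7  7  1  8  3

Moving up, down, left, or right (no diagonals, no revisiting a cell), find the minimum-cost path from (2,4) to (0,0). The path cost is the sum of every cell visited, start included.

25

Path r2c4→r2c3→r2c2→r1c2→r1c1→r1c0→r0c0: 3 + 8 + 1 + 2 + 1 + 3 + 7 = 25.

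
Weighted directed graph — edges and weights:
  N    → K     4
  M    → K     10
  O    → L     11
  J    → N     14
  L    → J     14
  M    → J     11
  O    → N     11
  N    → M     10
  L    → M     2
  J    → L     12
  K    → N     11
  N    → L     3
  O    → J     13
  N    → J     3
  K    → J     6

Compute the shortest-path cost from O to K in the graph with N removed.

Paths from O to K avoiding N:
O→J→L→M→K: 13 + 12 + 2 + 10 = 37
O→L→M→K: 11 + 2 + 10 = 23
Shortest: 23.

23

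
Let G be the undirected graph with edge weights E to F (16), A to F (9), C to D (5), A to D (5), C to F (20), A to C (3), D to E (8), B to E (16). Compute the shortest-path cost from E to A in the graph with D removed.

25

Routes from E to A avoiding D:
E-F-C-A: 16 + 20 + 3 = 39
E-F-A: 16 + 9 = 25
The minimum is 25.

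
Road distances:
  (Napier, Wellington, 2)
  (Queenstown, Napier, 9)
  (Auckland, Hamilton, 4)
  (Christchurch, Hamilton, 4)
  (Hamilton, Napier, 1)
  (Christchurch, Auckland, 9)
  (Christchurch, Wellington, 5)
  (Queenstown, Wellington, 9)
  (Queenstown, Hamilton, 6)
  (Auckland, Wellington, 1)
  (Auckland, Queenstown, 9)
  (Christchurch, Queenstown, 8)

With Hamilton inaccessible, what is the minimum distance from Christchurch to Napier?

7

A few of the Christchurch→Napier routes:
Christchurch -> Queenstown -> Napier: 8 + 9 = 17
Christchurch -> Wellington -> Napier: 5 + 2 = 7
Christchurch -> Auckland -> Wellington -> Napier: 9 + 1 + 2 = 12
Christchurch -> Queenstown -> Wellington -> Napier: 8 + 9 + 2 = 19
Christchurch -> Wellington -> Queenstown -> Napier: 5 + 9 + 9 = 23
Christchurch -> Queenstown -> Auckland -> Wellington -> Napier: 8 + 9 + 1 + 2 = 20
Best route has total 7.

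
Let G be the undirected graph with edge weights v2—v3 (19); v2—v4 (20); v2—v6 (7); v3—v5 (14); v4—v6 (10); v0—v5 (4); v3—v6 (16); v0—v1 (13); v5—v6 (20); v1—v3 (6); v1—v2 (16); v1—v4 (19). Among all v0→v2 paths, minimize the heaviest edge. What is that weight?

16

A few of the v0→v2 routes:
v0 -> v5 -> v3 -> v6 -> v2: max(4, 14, 16, 7) = 16
v0 -> v1 -> v2: max(13, 16) = 16
v0 -> v1 -> v3 -> v6 -> v2: max(13, 6, 16, 7) = 16
v0 -> v5 -> v3 -> v1 -> v2: max(4, 14, 6, 16) = 16
Best route has worst link 16.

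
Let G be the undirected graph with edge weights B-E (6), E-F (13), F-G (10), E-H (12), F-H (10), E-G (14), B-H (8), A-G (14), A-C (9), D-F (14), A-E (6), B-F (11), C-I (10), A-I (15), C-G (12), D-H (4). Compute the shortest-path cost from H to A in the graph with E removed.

Checking several routes:
H-F-G-A: 10 + 10 + 14 = 34
H-D-F-G-C-A: 4 + 14 + 10 + 12 + 9 = 49
H-B-F-G-C-A: 8 + 11 + 10 + 12 + 9 = 50
H-B-F-G-A: 8 + 11 + 10 + 14 = 43
H-F-G-C-A: 10 + 10 + 12 + 9 = 41
H-D-F-G-A: 4 + 14 + 10 + 14 = 42
Shortest: 34.

34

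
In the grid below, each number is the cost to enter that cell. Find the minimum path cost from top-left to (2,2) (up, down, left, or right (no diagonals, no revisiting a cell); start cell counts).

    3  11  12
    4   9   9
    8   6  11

32

One optimal route is r0c0 -> r1c0 -> r2c0 -> r2c1 -> r2c2.
Its cost is 3 + 4 + 8 + 6 + 11 = 32.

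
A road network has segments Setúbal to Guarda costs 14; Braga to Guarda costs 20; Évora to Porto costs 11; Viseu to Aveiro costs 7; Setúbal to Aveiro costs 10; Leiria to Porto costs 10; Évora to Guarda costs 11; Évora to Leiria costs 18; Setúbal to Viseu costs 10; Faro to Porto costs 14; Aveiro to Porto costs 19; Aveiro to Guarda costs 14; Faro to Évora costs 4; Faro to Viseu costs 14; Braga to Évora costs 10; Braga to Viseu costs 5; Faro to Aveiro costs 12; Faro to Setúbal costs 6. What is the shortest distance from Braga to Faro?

Comparing a few candidate routes:
Braga-Viseu-Setúbal-Faro: 5 + 10 + 6 = 21
Braga-Viseu-Aveiro-Setúbal-Faro: 5 + 7 + 10 + 6 = 28
Braga-Viseu-Faro: 5 + 14 = 19
Braga-Évora-Faro: 10 + 4 = 14
Braga-Viseu-Aveiro-Faro: 5 + 7 + 12 = 24
The minimum is 14.

14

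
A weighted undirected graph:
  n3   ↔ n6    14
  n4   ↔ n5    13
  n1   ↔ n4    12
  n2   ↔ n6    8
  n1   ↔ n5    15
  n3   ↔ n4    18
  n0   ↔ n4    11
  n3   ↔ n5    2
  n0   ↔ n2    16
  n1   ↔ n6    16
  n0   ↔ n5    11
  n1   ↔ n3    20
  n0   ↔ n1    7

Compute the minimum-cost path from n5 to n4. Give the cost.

Checking several routes:
n5 -> n4: 13
n5 -> n0 -> n1 -> n4: 11 + 7 + 12 = 30
n5 -> n1 -> n4: 15 + 12 = 27
n5 -> n3 -> n4: 2 + 18 = 20
n5 -> n0 -> n4: 11 + 11 = 22
The minimum is 13.

13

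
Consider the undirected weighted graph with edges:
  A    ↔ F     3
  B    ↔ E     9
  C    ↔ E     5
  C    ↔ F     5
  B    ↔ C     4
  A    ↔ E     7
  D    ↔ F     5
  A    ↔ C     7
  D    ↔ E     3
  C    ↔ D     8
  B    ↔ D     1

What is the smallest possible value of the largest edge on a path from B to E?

A few of the B→E routes:
B -> C -> E: max(4, 5) = 5
B -> C -> F -> D -> E: max(4, 5, 5, 3) = 5
B -> D -> F -> C -> E: max(1, 5, 5, 5) = 5
B -> D -> E: max(1, 3) = 3
Best route has worst link 3.

3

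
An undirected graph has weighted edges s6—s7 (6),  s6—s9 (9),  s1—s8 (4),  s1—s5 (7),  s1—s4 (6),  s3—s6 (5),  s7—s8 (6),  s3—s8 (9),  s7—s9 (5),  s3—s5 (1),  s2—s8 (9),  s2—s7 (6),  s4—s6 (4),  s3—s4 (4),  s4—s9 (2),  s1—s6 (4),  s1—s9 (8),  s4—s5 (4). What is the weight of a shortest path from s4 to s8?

Comparing a few candidate routes:
s4 → s9 → s7 → s8: 2 + 5 + 6 = 13
s4 → s3 → s8: 4 + 9 = 13
s4 → s6 → s1 → s8: 4 + 4 + 4 = 12
s4 → s1 → s8: 6 + 4 = 10
s4 → s5 → s3 → s8: 4 + 1 + 9 = 14
s4 → s9 → s1 → s8: 2 + 8 + 4 = 14
Shortest: 10.

10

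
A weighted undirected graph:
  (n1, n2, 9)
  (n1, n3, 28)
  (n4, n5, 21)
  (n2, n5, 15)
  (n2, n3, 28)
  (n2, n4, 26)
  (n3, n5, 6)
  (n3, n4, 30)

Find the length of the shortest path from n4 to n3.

27

A few of the n4→n3 routes:
n4 → n2 → n3: 26 + 28 = 54
n4 → n3: 30
n4 → n5 → n3: 21 + 6 = 27
n4 → n2 → n5 → n3: 26 + 15 + 6 = 47
The minimum is 27.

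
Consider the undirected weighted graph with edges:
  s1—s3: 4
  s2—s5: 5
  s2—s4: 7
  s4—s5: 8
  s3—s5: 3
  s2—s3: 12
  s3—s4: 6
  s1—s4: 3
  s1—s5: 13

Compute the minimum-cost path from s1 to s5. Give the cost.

Checking several routes:
s1 → s5: 13
s1 → s4 → s3 → s5: 3 + 6 + 3 = 12
s1 → s3 → s5: 4 + 3 = 7
s1 → s3 → s4 → s5: 4 + 6 + 8 = 18
s1 → s4 → s2 → s5: 3 + 7 + 5 = 15
s1 → s4 → s5: 3 + 8 = 11
Best route has total 7.

7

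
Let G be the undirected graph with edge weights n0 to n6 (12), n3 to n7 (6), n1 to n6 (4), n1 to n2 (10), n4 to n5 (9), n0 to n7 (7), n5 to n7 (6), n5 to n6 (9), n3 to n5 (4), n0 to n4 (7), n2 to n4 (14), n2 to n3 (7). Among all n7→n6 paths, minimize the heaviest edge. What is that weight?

Checking several routes:
n7-n5-n3-n2-n1-n6: max(6, 4, 7, 10, 4) = 10
n7-n0-n4-n5-n3-n2-n1-n6: max(7, 7, 9, 4, 7, 10, 4) = 10
n7-n0-n4-n5-n6: max(7, 7, 9, 9) = 9
n7-n3-n5-n6: max(6, 4, 9) = 9
n7-n5-n6: max(6, 9) = 9
The minimum achievable maximum is 9.

9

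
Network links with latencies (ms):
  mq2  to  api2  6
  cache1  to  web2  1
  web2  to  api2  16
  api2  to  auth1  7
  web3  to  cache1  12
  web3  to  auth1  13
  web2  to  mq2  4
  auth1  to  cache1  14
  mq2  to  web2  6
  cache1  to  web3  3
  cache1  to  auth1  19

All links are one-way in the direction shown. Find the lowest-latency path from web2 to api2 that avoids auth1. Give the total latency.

Paths from web2 to api2 avoiding auth1:
web2 → api2: 16
web2 → mq2 → api2: 4 + 6 = 10
Best route has total 10 ms.

10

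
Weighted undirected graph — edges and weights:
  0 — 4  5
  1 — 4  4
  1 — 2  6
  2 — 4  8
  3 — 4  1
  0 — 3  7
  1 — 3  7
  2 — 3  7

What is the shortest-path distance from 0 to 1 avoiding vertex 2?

Routes from 0 to 1 avoiding 2:
0 -> 4 -> 3 -> 1: 5 + 1 + 7 = 13
0 -> 4 -> 1: 5 + 4 = 9
0 -> 3 -> 4 -> 1: 7 + 1 + 4 = 12
0 -> 3 -> 1: 7 + 7 = 14
Shortest: 9.

9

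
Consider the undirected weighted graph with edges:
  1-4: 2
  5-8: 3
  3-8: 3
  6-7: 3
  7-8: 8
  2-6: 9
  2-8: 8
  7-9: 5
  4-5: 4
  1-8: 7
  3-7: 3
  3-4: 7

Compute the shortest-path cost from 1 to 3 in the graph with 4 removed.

Candidate routes:
1 - 8 - 7 - 3: 7 + 8 + 3 = 18
1 - 8 - 2 - 6 - 7 - 3: 7 + 8 + 9 + 3 + 3 = 30
1 - 8 - 3: 7 + 3 = 10
Best route has total 10.

10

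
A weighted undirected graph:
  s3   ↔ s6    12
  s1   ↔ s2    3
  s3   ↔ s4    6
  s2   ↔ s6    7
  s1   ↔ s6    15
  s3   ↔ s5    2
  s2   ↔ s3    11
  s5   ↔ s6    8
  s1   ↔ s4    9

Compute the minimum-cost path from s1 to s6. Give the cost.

Some routes from s1 to s6:
s1→s2→s3→s6: 3 + 11 + 12 = 26
s1→s2→s3→s5→s6: 3 + 11 + 2 + 8 = 24
s1→s2→s6: 3 + 7 = 10
s1→s6: 15
s1→s4→s3→s5→s6: 9 + 6 + 2 + 8 = 25
s1→s4→s3→s6: 9 + 6 + 12 = 27
Shortest: 10.

10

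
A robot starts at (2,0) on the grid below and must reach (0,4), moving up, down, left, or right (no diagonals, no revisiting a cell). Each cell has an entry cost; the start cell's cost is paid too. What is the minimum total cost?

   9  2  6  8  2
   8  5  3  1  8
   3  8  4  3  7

29

Cheapest: r2c0 → r2c1 → r2c2 → r1c2 → r1c3 → r0c3 → r0c4
  3 + 8 + 4 + 3 + 1 + 8 + 2 = 29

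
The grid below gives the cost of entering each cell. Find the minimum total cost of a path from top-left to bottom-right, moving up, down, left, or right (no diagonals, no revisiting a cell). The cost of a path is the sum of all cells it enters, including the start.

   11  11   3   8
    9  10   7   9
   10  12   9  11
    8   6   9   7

Cheapest: r0c0→r0c1→r0c2→r1c2→r2c2→r3c2→r3c3
  11 + 11 + 3 + 7 + 9 + 9 + 7 = 57

57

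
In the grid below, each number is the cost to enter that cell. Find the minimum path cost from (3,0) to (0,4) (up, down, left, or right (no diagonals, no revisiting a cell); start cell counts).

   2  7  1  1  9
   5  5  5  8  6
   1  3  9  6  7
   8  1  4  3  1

33

Take (3,0)→(2,0)→(2,1)→(1,1)→(1,2)→(0,2)→(0,3)→(0,4) for a total of 8 + 1 + 3 + 5 + 5 + 1 + 1 + 9 = 33.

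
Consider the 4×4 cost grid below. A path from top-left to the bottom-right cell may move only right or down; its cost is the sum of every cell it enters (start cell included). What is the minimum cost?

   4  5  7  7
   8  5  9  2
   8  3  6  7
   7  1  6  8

32

Cheapest: r0c0→r0c1→r1c1→r2c1→r3c1→r3c2→r3c3
  4 + 5 + 5 + 3 + 1 + 6 + 8 = 32
For comparison, the top-then-right route costs 40.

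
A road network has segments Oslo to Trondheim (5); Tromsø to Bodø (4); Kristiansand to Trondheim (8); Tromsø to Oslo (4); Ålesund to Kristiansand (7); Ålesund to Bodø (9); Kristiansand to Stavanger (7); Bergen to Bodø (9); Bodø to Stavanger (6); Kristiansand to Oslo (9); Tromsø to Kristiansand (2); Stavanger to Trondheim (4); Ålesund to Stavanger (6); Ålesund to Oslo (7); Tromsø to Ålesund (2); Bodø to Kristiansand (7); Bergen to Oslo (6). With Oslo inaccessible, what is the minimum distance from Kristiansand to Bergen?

Some routes from Kristiansand to Bergen avoiding Oslo:
Kristiansand-Stavanger-Bodø-Bergen: 7 + 6 + 9 = 22
Kristiansand-Bodø-Bergen: 7 + 9 = 16
Kristiansand-Tromsø-Bodø-Bergen: 2 + 4 + 9 = 15
Shortest: 15 km.

15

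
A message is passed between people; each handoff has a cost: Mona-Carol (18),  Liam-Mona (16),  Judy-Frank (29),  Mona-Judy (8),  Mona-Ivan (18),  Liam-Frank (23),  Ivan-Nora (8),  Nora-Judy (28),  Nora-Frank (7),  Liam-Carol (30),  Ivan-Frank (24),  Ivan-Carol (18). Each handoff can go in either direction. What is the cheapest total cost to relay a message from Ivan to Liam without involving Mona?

38

Routes from Ivan to Liam avoiding Mona:
Ivan → Frank → Liam: 24 + 23 = 47
Ivan → Nora → Frank → Liam: 8 + 7 + 23 = 38
Ivan → Carol → Liam: 18 + 30 = 48
Ivan → Nora → Judy → Frank → Liam: 8 + 28 + 29 + 23 = 88
Best route has total 38.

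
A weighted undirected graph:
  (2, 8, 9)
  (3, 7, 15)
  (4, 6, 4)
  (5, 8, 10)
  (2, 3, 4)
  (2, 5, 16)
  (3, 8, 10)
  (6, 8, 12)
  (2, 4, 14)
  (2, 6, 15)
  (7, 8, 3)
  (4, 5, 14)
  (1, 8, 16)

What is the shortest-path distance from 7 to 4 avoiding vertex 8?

33

Paths from 7 to 4 avoiding 8:
7 -> 3 -> 2 -> 5 -> 4: 15 + 4 + 16 + 14 = 49
7 -> 3 -> 2 -> 4: 15 + 4 + 14 = 33
7 -> 3 -> 2 -> 6 -> 4: 15 + 4 + 15 + 4 = 38
Best route has total 33.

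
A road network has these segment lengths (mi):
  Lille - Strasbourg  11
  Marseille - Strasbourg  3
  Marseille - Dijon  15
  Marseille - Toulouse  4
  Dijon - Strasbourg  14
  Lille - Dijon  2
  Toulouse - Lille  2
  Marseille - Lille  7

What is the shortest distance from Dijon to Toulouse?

A few of the Dijon→Toulouse routes:
Dijon → Marseille → Toulouse: 15 + 4 = 19
Dijon → Lille → Toulouse: 2 + 2 = 4
Dijon → Lille → Marseille → Toulouse: 2 + 7 + 4 = 13
The minimum is 4 mi.

4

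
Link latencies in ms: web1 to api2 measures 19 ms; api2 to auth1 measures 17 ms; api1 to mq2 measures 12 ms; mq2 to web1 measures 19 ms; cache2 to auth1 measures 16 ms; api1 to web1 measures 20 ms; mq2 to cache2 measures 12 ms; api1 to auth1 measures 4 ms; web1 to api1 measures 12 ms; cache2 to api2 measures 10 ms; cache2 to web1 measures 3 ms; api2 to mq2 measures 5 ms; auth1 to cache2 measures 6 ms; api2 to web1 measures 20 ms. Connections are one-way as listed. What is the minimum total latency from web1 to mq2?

24

Routes from web1 to mq2:
web1 → api2 → mq2: 19 + 5 = 24
web1 → api1 → auth1 → cache2 → api2 → mq2: 12 + 4 + 6 + 10 + 5 = 37
web1 → api1 → mq2: 12 + 12 = 24
The minimum is 24 ms.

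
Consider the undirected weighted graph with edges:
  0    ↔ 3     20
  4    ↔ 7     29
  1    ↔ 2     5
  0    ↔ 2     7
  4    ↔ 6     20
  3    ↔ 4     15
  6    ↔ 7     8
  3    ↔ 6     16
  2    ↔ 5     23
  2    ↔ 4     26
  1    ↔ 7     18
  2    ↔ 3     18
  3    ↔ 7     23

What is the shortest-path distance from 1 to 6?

A few of the 1→6 routes:
1 → 2 → 4 → 6: 5 + 26 + 20 = 51
1 → 7 → 6: 18 + 8 = 26
1 → 2 → 0 → 3 → 6: 5 + 7 + 20 + 16 = 48
1 → 2 → 3 → 6: 5 + 18 + 16 = 39
Shortest: 26.

26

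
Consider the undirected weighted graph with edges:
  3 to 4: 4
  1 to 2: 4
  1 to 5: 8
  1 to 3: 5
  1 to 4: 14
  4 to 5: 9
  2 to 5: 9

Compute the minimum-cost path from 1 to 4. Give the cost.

Candidate routes:
1 → 2 → 5 → 4: 4 + 9 + 9 = 22
1 → 3 → 4: 5 + 4 = 9
1 → 4: 14
1 → 5 → 4: 8 + 9 = 17
Shortest: 9.

9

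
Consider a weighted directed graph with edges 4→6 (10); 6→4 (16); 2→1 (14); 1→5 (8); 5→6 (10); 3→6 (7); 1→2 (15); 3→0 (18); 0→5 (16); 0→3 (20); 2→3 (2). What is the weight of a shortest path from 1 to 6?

18

Routes from 1 to 6:
1 -> 2 -> 3 -> 6: 15 + 2 + 7 = 24
1 -> 2 -> 3 -> 0 -> 5 -> 6: 15 + 2 + 18 + 16 + 10 = 61
1 -> 5 -> 6: 8 + 10 = 18
The minimum is 18.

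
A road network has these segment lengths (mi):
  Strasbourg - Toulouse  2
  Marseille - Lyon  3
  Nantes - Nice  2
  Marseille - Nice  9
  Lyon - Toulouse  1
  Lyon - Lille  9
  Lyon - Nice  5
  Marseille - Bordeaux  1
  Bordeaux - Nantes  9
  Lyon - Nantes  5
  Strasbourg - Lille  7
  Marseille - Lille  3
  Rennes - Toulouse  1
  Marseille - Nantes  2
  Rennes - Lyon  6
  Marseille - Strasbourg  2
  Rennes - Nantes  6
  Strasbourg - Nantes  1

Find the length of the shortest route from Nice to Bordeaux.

5

A few of the Nice→Bordeaux routes:
Nice→Nantes→Strasbourg→Toulouse→Lyon→Marseille→Bordeaux: 2 + 1 + 2 + 1 + 3 + 1 = 10
Nice→Lyon→Toulouse→Strasbourg→Marseille→Bordeaux: 5 + 1 + 2 + 2 + 1 = 11
Nice→Nantes→Strasbourg→Marseille→Bordeaux: 2 + 1 + 2 + 1 = 6
Nice→Nantes→Marseille→Bordeaux: 2 + 2 + 1 = 5
Nice→Marseille→Bordeaux: 9 + 1 = 10
Nice→Lyon→Marseille→Bordeaux: 5 + 3 + 1 = 9
Shortest: 5 mi.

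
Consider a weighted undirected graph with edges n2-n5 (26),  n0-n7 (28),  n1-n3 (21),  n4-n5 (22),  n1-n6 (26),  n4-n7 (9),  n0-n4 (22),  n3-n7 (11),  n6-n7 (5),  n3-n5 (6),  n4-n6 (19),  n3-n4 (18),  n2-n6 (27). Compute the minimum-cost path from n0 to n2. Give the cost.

60

A few of the n0→n2 routes:
n0 -> n4 -> n3 -> n5 -> n2: 22 + 18 + 6 + 26 = 72
n0 -> n7 -> n6 -> n2: 28 + 5 + 27 = 60
n0 -> n4 -> n6 -> n2: 22 + 19 + 27 = 68
n0 -> n4 -> n5 -> n2: 22 + 22 + 26 = 70
n0 -> n7 -> n3 -> n5 -> n2: 28 + 11 + 6 + 26 = 71
n0 -> n4 -> n7 -> n6 -> n2: 22 + 9 + 5 + 27 = 63
The minimum is 60.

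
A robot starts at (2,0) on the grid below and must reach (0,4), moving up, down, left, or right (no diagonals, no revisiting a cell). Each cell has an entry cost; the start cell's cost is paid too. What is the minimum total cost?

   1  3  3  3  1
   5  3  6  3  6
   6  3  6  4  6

Take [2,0] → [1,0] → [0,0] → [0,1] → [0,2] → [0,3] → [0,4] for a total of 6 + 5 + 1 + 3 + 3 + 3 + 1 = 22.

22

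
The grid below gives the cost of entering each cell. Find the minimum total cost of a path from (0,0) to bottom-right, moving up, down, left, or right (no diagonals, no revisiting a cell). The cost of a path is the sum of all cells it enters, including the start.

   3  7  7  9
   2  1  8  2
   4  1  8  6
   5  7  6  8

28

Take (0,0) (1,0) (1,1) (2,1) (3,1) (3,2) (3,3) for a total of 3 + 2 + 1 + 1 + 7 + 6 + 8 = 28.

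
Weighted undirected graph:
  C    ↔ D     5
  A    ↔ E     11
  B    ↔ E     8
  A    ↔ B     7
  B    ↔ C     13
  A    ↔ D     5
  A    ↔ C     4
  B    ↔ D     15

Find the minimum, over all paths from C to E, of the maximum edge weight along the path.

8

A few of the C→E routes:
C-D-A-E: max(5, 5, 11) = 11
C-D-A-B-E: max(5, 5, 7, 8) = 8
C-A-B-E: max(4, 7, 8) = 8
The minimum achievable maximum is 8.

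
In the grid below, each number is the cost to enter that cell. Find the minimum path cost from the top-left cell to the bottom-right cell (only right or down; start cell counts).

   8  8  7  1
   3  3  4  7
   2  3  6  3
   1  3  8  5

One optimal route is r0c0→r1c0→r2c0→r2c1→r2c2→r2c3→r3c3.
Its cost is 8 + 3 + 2 + 3 + 6 + 3 + 5 = 30.
(Top row then right column would cost 39.)

30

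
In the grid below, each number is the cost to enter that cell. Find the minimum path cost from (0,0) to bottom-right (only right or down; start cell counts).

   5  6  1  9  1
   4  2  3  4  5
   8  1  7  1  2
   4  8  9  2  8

Cheapest: [0,0] -> [1,0] -> [1,1] -> [1,2] -> [1,3] -> [2,3] -> [2,4] -> [3,4]
  5 + 4 + 2 + 3 + 4 + 1 + 2 + 8 = 29

29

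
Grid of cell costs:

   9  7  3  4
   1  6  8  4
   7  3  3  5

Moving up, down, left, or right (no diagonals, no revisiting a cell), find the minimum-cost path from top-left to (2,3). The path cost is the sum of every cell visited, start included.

27

Path (0,0)→(1,0)→(1,1)→(2,1)→(2,2)→(2,3): 9 + 1 + 6 + 3 + 3 + 5 = 27.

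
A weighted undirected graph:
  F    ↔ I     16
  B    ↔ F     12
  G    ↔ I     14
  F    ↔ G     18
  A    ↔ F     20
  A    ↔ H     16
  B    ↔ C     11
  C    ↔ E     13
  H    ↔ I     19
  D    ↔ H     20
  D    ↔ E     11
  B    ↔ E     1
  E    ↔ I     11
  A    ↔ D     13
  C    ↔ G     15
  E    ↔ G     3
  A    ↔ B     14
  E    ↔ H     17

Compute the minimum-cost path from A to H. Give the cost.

16

Checking several routes:
A→D→E→H: 13 + 11 + 17 = 41
A→H: 16
A→D→H: 13 + 20 = 33
A→B→E→H: 14 + 1 + 17 = 32
A→B→E→I→H: 14 + 1 + 11 + 19 = 45
Shortest: 16.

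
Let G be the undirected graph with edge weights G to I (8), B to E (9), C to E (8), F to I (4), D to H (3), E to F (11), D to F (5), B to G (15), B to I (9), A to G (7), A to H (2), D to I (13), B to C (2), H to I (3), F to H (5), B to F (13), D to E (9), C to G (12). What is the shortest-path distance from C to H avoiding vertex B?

20

A few of the C→H routes:
C - G - A - H: 12 + 7 + 2 = 21
C - E - D - H: 8 + 9 + 3 = 20
C - G - I - H: 12 + 8 + 3 = 23
The minimum is 20.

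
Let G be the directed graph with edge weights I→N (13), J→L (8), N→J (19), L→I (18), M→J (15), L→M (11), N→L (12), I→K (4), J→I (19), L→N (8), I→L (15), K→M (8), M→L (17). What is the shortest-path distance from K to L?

25

Routes from K to L:
K -> M -> L: 8 + 17 = 25
K -> M -> J -> I -> L: 8 + 15 + 19 + 15 = 57
K -> M -> J -> I -> N -> L: 8 + 15 + 19 + 13 + 12 = 67
K -> M -> J -> L: 8 + 15 + 8 = 31
Best route has total 25.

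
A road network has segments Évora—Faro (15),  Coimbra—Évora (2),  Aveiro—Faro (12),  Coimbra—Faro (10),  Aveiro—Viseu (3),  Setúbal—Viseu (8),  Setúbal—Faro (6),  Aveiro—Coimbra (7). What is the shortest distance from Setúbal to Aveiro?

11

Routes from Setúbal to Aveiro:
Setúbal -> Faro -> Évora -> Coimbra -> Aveiro: 6 + 15 + 2 + 7 = 30
Setúbal -> Viseu -> Aveiro: 8 + 3 = 11
Setúbal -> Faro -> Aveiro: 6 + 12 = 18
Setúbal -> Faro -> Coimbra -> Aveiro: 6 + 10 + 7 = 23
Shortest: 11.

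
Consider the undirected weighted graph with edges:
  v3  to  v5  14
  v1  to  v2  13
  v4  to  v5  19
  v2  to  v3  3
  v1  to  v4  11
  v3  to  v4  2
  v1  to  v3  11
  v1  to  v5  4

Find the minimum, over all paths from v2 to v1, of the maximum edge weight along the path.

11

Routes from v2 to v1:
v2 → v3 → v1: max(3, 11) = 11
v2 → v3 → v4 → v1: max(3, 2, 11) = 11
v2 → v3 → v5 → v1: max(3, 14, 4) = 14
v2 → v3 → v5 → v4 → v1: max(3, 14, 19, 11) = 19
v2 → v3 → v4 → v5 → v1: max(3, 2, 19, 4) = 19
v2 → v1: max(13) = 13
Best route has worst link 11.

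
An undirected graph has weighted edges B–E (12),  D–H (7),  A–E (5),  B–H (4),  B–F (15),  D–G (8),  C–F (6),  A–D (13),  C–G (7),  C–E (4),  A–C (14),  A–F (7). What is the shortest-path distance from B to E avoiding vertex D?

12

Routes from B to E avoiding D:
B → F → C → A → E: 15 + 6 + 14 + 5 = 40
B → F → A → E: 15 + 7 + 5 = 27
B → E: 12
B → F → A → C → E: 15 + 7 + 14 + 4 = 40
B → F → C → E: 15 + 6 + 4 = 25
Shortest: 12.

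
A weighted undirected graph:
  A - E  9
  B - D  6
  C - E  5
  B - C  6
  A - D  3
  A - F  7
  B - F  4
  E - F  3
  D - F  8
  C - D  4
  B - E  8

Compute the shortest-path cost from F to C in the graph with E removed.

Routes from F to C avoiding E:
F - B - D - C: 4 + 6 + 4 = 14
F - A - D - C: 7 + 3 + 4 = 14
F - B - C: 4 + 6 = 10
F - A - D - B - C: 7 + 3 + 6 + 6 = 22
F - D - C: 8 + 4 = 12
F - D - B - C: 8 + 6 + 6 = 20
Shortest: 10.

10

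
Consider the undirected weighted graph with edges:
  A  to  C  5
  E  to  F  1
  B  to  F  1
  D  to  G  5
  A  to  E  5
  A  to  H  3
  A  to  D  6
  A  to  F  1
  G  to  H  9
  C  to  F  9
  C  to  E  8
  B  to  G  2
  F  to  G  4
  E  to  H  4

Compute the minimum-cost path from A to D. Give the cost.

Checking several routes:
A -> F -> G -> D: 1 + 4 + 5 = 10
A -> F -> B -> G -> D: 1 + 1 + 2 + 5 = 9
A -> E -> F -> B -> G -> D: 5 + 1 + 1 + 2 + 5 = 14
A -> D: 6
A -> E -> F -> G -> D: 5 + 1 + 4 + 5 = 15
Shortest: 6.

6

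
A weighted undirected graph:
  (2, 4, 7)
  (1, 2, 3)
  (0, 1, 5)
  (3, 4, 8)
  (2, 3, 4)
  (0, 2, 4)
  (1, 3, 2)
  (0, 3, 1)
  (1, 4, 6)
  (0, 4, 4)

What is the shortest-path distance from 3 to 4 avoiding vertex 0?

8

Paths from 3 to 4 avoiding 0:
3 -> 1 -> 4: 2 + 6 = 8
3 -> 4: 8
3 -> 1 -> 2 -> 4: 2 + 3 + 7 = 12
3 -> 2 -> 4: 4 + 7 = 11
3 -> 2 -> 1 -> 4: 4 + 3 + 6 = 13
Best route has total 8.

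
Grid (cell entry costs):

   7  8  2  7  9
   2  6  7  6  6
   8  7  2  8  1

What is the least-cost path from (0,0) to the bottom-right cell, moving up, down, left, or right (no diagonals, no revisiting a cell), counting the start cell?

33

One optimal route is (0,0) (1,0) (1,1) (1,2) (2,2) (2,3) (2,4).
Its cost is 7 + 2 + 6 + 7 + 2 + 8 + 1 = 33.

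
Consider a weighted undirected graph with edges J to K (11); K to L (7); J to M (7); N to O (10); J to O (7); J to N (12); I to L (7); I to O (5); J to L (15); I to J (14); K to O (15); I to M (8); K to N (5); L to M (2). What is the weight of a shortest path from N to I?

15

Checking several routes:
N - K - L - I: 5 + 7 + 7 = 19
N - K - O - I: 5 + 15 + 5 = 25
N - K - L - M - I: 5 + 7 + 2 + 8 = 22
N - J - O - I: 12 + 7 + 5 = 24
N - O - I: 10 + 5 = 15
The minimum is 15.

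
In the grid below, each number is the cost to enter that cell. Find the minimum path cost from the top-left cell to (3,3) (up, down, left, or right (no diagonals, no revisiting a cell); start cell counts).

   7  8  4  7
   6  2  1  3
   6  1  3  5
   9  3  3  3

25

Cheapest: (0,0) -> (1,0) -> (1,1) -> (1,2) -> (2,2) -> (3,2) -> (3,3)
  7 + 6 + 2 + 1 + 3 + 3 + 3 = 25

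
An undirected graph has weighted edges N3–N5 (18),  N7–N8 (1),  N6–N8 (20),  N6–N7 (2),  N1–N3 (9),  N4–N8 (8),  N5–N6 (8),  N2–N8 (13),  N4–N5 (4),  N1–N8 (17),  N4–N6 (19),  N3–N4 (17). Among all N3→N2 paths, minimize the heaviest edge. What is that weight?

17

Checking several routes:
N3→N4→N5→N6→N7→N8→N2: max(17, 4, 8, 2, 1, 13) = 17
N3→N5→N6→N7→N8→N2: max(18, 8, 2, 1, 13) = 18
N3→N1→N8→N2: max(9, 17, 13) = 17
N3→N4→N8→N2: max(17, 8, 13) = 17
N3→N5→N4→N8→N2: max(18, 4, 8, 13) = 18
Smallest bottleneck: 17.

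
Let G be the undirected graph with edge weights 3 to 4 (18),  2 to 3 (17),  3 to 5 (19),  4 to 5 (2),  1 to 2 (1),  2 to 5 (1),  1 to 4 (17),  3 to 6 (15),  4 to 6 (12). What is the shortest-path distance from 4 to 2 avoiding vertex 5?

Paths from 4 to 2 avoiding 5:
4-3-2: 18 + 17 = 35
4-1-2: 17 + 1 = 18
4-6-3-2: 12 + 15 + 17 = 44
Shortest: 18.

18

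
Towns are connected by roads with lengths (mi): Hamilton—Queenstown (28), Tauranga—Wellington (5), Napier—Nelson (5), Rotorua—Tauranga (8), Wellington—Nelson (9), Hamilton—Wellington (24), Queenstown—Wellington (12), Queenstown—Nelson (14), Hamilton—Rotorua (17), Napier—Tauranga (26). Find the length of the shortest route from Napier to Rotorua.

Checking several routes:
Napier - Nelson - Queenstown - Hamilton - Rotorua: 5 + 14 + 28 + 17 = 64
Napier - Nelson - Wellington - Hamilton - Rotorua: 5 + 9 + 24 + 17 = 55
Napier - Nelson - Queenstown - Wellington - Tauranga - Rotorua: 5 + 14 + 12 + 5 + 8 = 44
Napier - Tauranga - Rotorua: 26 + 8 = 34
Napier - Nelson - Wellington - Queenstown - Hamilton - Rotorua: 5 + 9 + 12 + 28 + 17 = 71
Napier - Nelson - Wellington - Tauranga - Rotorua: 5 + 9 + 5 + 8 = 27
Best route has total 27 mi.

27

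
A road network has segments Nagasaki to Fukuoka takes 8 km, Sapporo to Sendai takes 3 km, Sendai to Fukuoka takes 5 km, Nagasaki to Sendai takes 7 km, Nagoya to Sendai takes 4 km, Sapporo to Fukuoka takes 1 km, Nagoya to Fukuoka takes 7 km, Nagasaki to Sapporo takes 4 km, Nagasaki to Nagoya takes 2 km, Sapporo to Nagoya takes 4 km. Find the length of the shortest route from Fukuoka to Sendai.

A few of the Fukuoka→Sendai routes:
Fukuoka → Nagoya → Sendai: 7 + 4 = 11
Fukuoka → Sendai: 5
Fukuoka → Sapporo → Nagoya → Sendai: 1 + 4 + 4 = 9
Fukuoka → Sapporo → Nagasaki → Nagoya → Sendai: 1 + 4 + 2 + 4 = 11
Fukuoka → Sapporo → Sendai: 1 + 3 = 4
The minimum is 4 km.

4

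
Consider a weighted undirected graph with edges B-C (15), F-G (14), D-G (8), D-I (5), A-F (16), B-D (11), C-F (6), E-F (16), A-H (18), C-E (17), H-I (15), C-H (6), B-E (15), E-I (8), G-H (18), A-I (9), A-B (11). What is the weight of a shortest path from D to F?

22

A few of the D→F routes:
D → I → E → F: 5 + 8 + 16 = 29
D → I → H → C → F: 5 + 15 + 6 + 6 = 32
D → I → E → C → F: 5 + 8 + 17 + 6 = 36
D → I → A → F: 5 + 9 + 16 = 30
D → B → C → F: 11 + 15 + 6 = 32
D → G → F: 8 + 14 = 22
The minimum is 22.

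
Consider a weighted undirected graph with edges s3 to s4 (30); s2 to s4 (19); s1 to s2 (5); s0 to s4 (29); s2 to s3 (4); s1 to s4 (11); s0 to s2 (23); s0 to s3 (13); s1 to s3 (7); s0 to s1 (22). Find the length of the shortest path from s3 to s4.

Some routes from s3 to s4:
s3→s4: 30
s3→s2→s4: 4 + 19 = 23
s3→s2→s1→s4: 4 + 5 + 11 = 20
s3→s1→s4: 7 + 11 = 18
s3→s0→s4: 13 + 29 = 42
s3→s1→s2→s4: 7 + 5 + 19 = 31
The minimum is 18.

18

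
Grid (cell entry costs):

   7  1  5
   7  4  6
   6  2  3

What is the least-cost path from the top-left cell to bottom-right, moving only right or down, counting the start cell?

17

Cheapest: [0,0] -> [0,1] -> [1,1] -> [2,1] -> [2,2]
  7 + 1 + 4 + 2 + 3 = 17
(Top row then right column would cost 22.)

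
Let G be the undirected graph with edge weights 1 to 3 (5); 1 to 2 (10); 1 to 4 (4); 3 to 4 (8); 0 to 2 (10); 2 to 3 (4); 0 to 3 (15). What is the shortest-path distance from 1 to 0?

19

Checking several routes:
1→3→0: 5 + 15 = 20
1→2→0: 10 + 10 = 20
1→3→2→0: 5 + 4 + 10 = 19
The minimum is 19.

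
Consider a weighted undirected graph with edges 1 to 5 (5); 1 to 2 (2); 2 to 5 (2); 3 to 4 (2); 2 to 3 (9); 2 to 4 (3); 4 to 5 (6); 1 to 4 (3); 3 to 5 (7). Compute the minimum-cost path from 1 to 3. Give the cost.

5

A few of the 1→3 routes:
1→2→4→3: 2 + 3 + 2 = 7
1→2→5→3: 2 + 2 + 7 = 11
1→4→3: 3 + 2 = 5
1→2→3: 2 + 9 = 11
1→2→5→4→3: 2 + 2 + 6 + 2 = 12
Shortest: 5.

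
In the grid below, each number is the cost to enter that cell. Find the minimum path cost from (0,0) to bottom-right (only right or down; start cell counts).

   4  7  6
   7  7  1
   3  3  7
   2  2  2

20

Best path: (0,0) -> (1,0) -> (2,0) -> (3,0) -> (3,1) -> (3,2)
Cost: 4 + 7 + 3 + 2 + 2 + 2 = 20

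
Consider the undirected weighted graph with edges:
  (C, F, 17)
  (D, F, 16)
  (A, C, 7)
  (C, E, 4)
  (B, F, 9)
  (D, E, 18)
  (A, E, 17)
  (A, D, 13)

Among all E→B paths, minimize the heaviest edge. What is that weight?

16

Some routes from E to B:
E-D-A-C-F-B: max(18, 13, 7, 17, 9) = 18
E-A-C-F-B: max(17, 7, 17, 9) = 17
E-A-D-F-B: max(17, 13, 16, 9) = 17
E-C-A-D-F-B: max(4, 7, 13, 16, 9) = 16
E-C-F-B: max(4, 17, 9) = 17
Smallest bottleneck: 16.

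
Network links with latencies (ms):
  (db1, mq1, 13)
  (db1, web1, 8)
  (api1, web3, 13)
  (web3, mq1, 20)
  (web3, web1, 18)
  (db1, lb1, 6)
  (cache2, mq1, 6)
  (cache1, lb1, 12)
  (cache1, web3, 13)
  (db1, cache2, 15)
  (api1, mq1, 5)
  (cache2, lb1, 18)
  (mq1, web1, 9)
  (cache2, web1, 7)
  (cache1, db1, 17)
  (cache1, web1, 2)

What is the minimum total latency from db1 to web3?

23

Comparing a few candidate routes:
db1-mq1-web3: 13 + 20 = 33
db1-lb1-cache1-web3: 6 + 12 + 13 = 31
db1-web1-cache1-web3: 8 + 2 + 13 = 23
db1-mq1-api1-web3: 13 + 5 + 13 = 31
db1-web1-web3: 8 + 18 = 26
db1-cache1-web3: 17 + 13 = 30
The minimum is 23 ms.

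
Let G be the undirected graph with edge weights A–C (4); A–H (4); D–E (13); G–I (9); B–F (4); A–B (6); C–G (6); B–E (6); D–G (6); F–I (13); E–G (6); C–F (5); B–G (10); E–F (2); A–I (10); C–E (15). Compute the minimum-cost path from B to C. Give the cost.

9

A few of the B→C routes:
B-A-C: 6 + 4 = 10
B-F-C: 4 + 5 = 9
B-E-F-C: 6 + 2 + 5 = 13
B-G-C: 10 + 6 = 16
The minimum is 9.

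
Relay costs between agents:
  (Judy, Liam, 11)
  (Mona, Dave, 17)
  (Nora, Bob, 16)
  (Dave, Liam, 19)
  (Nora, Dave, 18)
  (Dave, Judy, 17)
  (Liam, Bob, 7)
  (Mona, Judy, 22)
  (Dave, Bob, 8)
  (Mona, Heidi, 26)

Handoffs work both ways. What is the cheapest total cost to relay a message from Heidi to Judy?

Some routes from Heidi to Judy:
Heidi -> Mona -> Judy: 26 + 22 = 48
Heidi -> Mona -> Dave -> Judy: 26 + 17 + 17 = 60
Heidi -> Mona -> Dave -> Liam -> Judy: 26 + 17 + 19 + 11 = 73
Heidi -> Mona -> Dave -> Bob -> Liam -> Judy: 26 + 17 + 8 + 7 + 11 = 69
Shortest: 48.

48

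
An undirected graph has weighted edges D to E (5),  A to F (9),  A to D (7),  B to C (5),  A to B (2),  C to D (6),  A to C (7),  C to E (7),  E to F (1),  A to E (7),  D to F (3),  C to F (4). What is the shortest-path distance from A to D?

Comparing a few candidate routes:
A-D: 7
A-E-D: 7 + 5 = 12
A-E-F-D: 7 + 1 + 3 = 11
A-F-D: 9 + 3 = 12
Best route has total 7.

7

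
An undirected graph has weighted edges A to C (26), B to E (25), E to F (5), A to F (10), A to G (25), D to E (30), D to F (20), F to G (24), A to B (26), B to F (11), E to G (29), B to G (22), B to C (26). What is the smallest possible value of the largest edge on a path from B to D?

A few of the B→D routes:
B→G→F→D: max(22, 24, 20) = 24
B→F→D: max(11, 20) = 20
B→E→F→D: max(25, 5, 20) = 25
B→G→A→F→D: max(22, 25, 10, 20) = 25
Smallest bottleneck: 20.

20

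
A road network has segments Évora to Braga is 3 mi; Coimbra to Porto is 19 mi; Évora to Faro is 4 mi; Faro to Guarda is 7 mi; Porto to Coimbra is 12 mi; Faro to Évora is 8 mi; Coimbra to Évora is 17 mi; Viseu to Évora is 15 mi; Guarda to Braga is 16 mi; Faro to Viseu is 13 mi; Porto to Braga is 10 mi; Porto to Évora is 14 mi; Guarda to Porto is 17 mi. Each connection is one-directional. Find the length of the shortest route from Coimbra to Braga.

A few of the Coimbra→Braga routes:
Coimbra -> Porto -> Évora -> Braga: 19 + 14 + 3 = 36
Coimbra -> Évora -> Braga: 17 + 3 = 20
Coimbra -> Porto -> Braga: 19 + 10 = 29
Shortest: 20 mi.

20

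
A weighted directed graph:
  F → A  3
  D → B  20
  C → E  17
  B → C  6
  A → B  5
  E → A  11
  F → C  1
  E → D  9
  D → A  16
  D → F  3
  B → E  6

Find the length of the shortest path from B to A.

Checking several routes:
B-C-E-D-F-A: 6 + 17 + 9 + 3 + 3 = 38
B-E-D-A: 6 + 9 + 16 = 31
B-C-E-A: 6 + 17 + 11 = 34
B-E-D-F-A: 6 + 9 + 3 + 3 = 21
B-E-A: 6 + 11 = 17
Best route has total 17.

17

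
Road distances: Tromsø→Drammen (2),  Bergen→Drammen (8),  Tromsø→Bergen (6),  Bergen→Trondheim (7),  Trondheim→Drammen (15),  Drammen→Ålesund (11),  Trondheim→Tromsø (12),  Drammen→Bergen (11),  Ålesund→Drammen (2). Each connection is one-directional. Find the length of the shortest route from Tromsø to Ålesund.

13

Paths from Tromsø to Ålesund:
Tromsø-Bergen-Drammen-Ålesund: 6 + 8 + 11 = 25
Tromsø-Bergen-Trondheim-Drammen-Ålesund: 6 + 7 + 15 + 11 = 39
Tromsø-Drammen-Ålesund: 2 + 11 = 13
Shortest: 13.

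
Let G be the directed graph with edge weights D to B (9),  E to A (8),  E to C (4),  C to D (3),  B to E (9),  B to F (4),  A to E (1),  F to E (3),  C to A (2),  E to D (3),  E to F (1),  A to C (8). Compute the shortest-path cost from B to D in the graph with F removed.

Paths from B to D avoiding F:
B-E-A-C-D: 9 + 8 + 8 + 3 = 28
B-E-D: 9 + 3 = 12
B-E-C-D: 9 + 4 + 3 = 16
Best route has total 12.

12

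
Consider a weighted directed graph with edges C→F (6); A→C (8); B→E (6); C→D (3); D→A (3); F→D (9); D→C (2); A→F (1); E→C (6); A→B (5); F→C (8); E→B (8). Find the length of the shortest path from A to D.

10

A few of the A→D routes:
A-B-E-C-D: 5 + 6 + 6 + 3 = 20
A-F-D: 1 + 9 = 10
A-F-C-D: 1 + 8 + 3 = 12
A-C-D: 8 + 3 = 11
Shortest: 10.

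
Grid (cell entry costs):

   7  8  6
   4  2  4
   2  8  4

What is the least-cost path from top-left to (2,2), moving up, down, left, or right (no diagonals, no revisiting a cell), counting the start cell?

Cheapest: r0c0→r1c0→r1c1→r1c2→r2c2
  7 + 4 + 2 + 4 + 4 = 21

21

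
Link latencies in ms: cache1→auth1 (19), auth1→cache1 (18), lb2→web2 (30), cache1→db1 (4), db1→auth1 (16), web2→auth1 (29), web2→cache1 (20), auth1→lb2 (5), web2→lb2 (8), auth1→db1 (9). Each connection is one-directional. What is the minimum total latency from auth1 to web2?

35

Paths from auth1 to web2:
auth1 - lb2 - web2: 5 + 30 = 35
The minimum is 35 ms.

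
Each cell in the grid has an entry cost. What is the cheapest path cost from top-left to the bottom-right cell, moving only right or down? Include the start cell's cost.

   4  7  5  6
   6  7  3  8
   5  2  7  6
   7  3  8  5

33

Path r0c0→r1c0→r2c0→r2c1→r3c1→r3c2→r3c3: 4 + 6 + 5 + 2 + 3 + 8 + 5 = 33.
For comparison, the top-then-right route costs 41.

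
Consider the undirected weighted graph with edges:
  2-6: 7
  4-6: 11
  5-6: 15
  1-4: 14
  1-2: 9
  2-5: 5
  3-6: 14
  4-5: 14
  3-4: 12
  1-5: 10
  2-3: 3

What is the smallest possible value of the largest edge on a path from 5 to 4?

Checking several routes:
5 → 1 → 2 → 3 → 4: max(10, 9, 3, 12) = 12
5 → 2 → 3 → 4: max(5, 3, 12) = 12
5 → 1 → 2 → 6 → 4: max(10, 9, 7, 11) = 11
5 → 2 → 6 → 4: max(5, 7, 11) = 11
The minimum achievable maximum is 11.

11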